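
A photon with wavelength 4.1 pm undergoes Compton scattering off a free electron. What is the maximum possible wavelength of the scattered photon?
8.9526 pm (at θ = 180°)

The Compton shift is Δλ = λ_C(1 − cos θ).

Since cos θ ranges from −1 to 1, the factor (1 − cos θ) ranges from 0 to 2; the maximum shift occurs at θ = 180° (backscattering):
Δλ_max = 2λ_C = 2 × 2.4263 pm = 4.8526 pm

Maximum scattered wavelength:
λ'_max = λ₀ + Δλ_max = 4.1 + 4.8526 = 8.9526 pm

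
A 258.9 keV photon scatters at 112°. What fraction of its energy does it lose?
0.4105 (or 41.05%)

Calculate initial and final photon energies:

Initial: E₀ = 258.9 keV → λ₀ = 4.7889 pm
Compton shift: Δλ = 3.3352 pm
Final wavelength: λ' = 8.1241 pm
Final energy: E' = 152.6127 keV

Fractional energy loss:
(E₀ - E')/E₀ = (258.9000 - 152.6127)/258.9000
= 106.2873/258.9000
= 0.4105
= 41.05%

(Intermediate values are shown rounded; full precision is carried through to the final answer.)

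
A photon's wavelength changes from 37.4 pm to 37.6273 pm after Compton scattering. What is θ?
25.00°

First find the wavelength shift:
Δλ = λ' - λ = 37.6273 - 37.4 = 0.2273 pm

Using Δλ = λ_C(1 - cos θ), with λ_C = h/(m_e·c) ≈ 2.42631024 pm:
cos θ = 1 - Δλ/λ_C
cos θ = 1 - 0.2273/2.42631024
cos θ = 0.906319

θ = arccos(0.906319)
θ = 25.00°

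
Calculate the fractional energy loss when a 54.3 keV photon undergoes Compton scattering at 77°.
0.0761 (or 7.61%)

Calculate initial and final photon energies:

Initial: E₀ = 54.3 keV → λ₀ = 22.8332 pm
Compton shift: Δλ = 1.8805 pm
Final wavelength: λ' = 24.7137 pm
Final energy: E' = 50.1682 keV

Fractional energy loss:
(E₀ - E')/E₀ = (54.3000 - 50.1682)/54.3000
= 4.1318/54.3000
= 0.0761
= 7.61%

(Intermediate values are shown rounded; full precision is carried through to the final answer.)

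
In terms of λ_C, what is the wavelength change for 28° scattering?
0.1171 λ_C

The Compton shift formula is:
Δλ = λ_C(1 - cos θ)

Dividing both sides by λ_C:
Δλ/λ_C = 1 - cos θ

For θ = 28°:
Δλ/λ_C = 1 - cos(28°)
Δλ/λ_C = 1 - 0.8829
Δλ/λ_C = 0.1171

This means the shift is 0.1171 × λ_C = 0.2840 pm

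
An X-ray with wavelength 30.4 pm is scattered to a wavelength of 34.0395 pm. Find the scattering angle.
120.00°

First find the wavelength shift:
Δλ = λ' - λ = 34.0395 - 30.4 = 3.6395 pm

Using Δλ = λ_C(1 - cos θ), with λ_C = h/(m_e·c) ≈ 2.42631024 pm:
cos θ = 1 - Δλ/λ_C
cos θ = 1 - 3.6395/2.42631024
cos θ = -0.500014

θ = arccos(-0.500014)
θ = 120.00°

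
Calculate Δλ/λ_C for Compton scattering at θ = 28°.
0.1171 λ_C

The Compton shift formula is:
Δλ = λ_C(1 - cos θ)

Dividing both sides by λ_C:
Δλ/λ_C = 1 - cos θ

For θ = 28°:
Δλ/λ_C = 1 - cos(28°)
Δλ/λ_C = 1 - 0.8829
Δλ/λ_C = 0.1171

This means the shift is 0.1171 × λ_C = 0.2840 pm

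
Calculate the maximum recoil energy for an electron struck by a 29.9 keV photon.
3.1325 keV

Maximum energy transfer occurs at θ = 180° (backscattering).

Initial photon: E₀ = 29.9 keV → λ₀ = 41.4663 pm

Maximum Compton shift (at 180°):
Δλ_max = 2λ_C = 2 × 2.4263 = 4.8526 pm

Final wavelength:
λ' = 41.4663 + 4.8526 = 46.3189 pm

Minimum photon energy (maximum energy to electron):
E'_min = hc/λ' = 26.7675 keV

Maximum electron kinetic energy:
K_max = E₀ - E'_min = 29.9000 - 26.7675 = 3.1325 keV

(Intermediate values are shown rounded; full precision is carried through to the final answer.)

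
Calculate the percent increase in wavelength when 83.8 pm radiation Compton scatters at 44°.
0.8126%

Calculate the Compton shift:
Δλ = λ_C(1 - cos(44°))
Δλ = 2.4263 × (1 - cos(44°))
Δλ = 2.4263 × 0.2807
Δλ = 0.6810 pm

Percentage change:
(Δλ/λ₀) × 100 = (0.6810/83.8) × 100
= 0.8126%

(Intermediate values are shown rounded; full precision is carried through to the final answer.)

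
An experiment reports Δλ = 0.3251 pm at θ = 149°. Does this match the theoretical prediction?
No, inconsistent

Calculate the expected shift for θ = 149°:

Δλ_expected = λ_C(1 - cos(149°))
Δλ_expected = 2.4263 × (1 - cos(149°))
Δλ_expected = 2.4263 × 1.8572
Δλ_expected = 4.5061 pm

Given shift: 0.3251 pm
Expected shift: 4.5061 pm
Difference: 4.1810 pm

The values do not match. The given shift corresponds to θ ≈ 30.0°, not 149°.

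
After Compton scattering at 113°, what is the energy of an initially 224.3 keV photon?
139.2776 keV

First convert energy to wavelength:
λ = hc/E, with hc ≈ 1239.842 keV·pm (i.e. 1239.842 eV·nm)

For E = 224.3 keV = 224300 eV:
λ = 1239.842 keV·pm / 224.3 keV
λ = 5.5276 pm

Calculate the Compton shift:
Δλ = λ_C(1 - cos(113°)) = 2.4263 × 1.3907
Δλ = 3.3743 pm

Final wavelength:
λ' = 5.5276 + 3.3743 = 8.9020 pm

Final energy:
E' = hc/λ' = 1239.842 / 8.9020 = 139.2776 keV

(Intermediate values are shown rounded; full precision is carried through to the final answer.)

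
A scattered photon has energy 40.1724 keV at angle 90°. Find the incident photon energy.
43.6000 keV

Convert final energy to wavelength (hc ≈ 1239.842 keV·pm):
λ' = hc/E' = 1239.842 / 40.1724 = 30.8630 pm

Calculate the Compton shift:
Δλ = λ_C(1 - cos(90°))
Δλ = 2.4263 × (1 - cos(90°))
Δλ = 2.4263 pm

Initial wavelength:
λ = λ' - Δλ = 30.8630 - 2.4263 = 28.4367 pm

Initial energy:
E = hc/λ = 1239.842 / 28.4367 = 43.6000 keV

(Intermediate values are shown rounded; full precision is carried through to the final answer.)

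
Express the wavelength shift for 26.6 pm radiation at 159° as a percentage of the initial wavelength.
17.6371%

Calculate the Compton shift:
Δλ = λ_C(1 - cos(159°))
Δλ = 2.4263 × (1 - cos(159°))
Δλ = 2.4263 × 1.9336
Δλ = 4.6915 pm

Percentage change:
(Δλ/λ₀) × 100 = (4.6915/26.6) × 100
= 17.6371%

(Intermediate values are shown rounded; full precision is carried through to the final answer.)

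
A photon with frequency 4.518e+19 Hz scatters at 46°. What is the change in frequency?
4.538e+18 Hz (decrease)

Convert frequency to wavelength (c = 299792458 m/s):
λ₀ = c/f₀ = 299792458/4.518e+19 = 6.6355126e-12 m = 6.6355 pm

Calculate Compton shift:
Δλ = λ_C(1 - cos(46°)) = 0.7409 pm

Final wavelength:
λ' = λ₀ + Δλ = 6.6355 + 0.7409 = 7.3764 pm

Final frequency:
f' = c/λ' = 299792458/7.3763661e-12 = 4.0642297e+19 Hz

Frequency shift (decrease):
Δf = f₀ - f' = 4.518e+19 - 4.0642297e+19 = 4.538e+18 Hz

(Intermediate values are shown rounded; full precision is carried through to the final answer.)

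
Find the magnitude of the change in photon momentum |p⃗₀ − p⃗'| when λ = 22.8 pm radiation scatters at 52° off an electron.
2.5000e-23 kg·m/s

Photon momentum magnitude is p = h/λ.

Initial momentum:
p₀ = h/λ = 6.6261e-34/2.2800e-11 = 2.9062e-23 kg·m/s

After scattering:
λ' = λ + Δλ = 22.8 + 0.9325 = 23.7325 pm
p' = h/λ' = 6.6261e-34/2.3733e-11 = 2.7920e-23 kg·m/s

Momentum is a vector; the scattered photon's direction makes angle θ = 52° with the incident direction. The magnitude of the vector change Δp⃗ = p⃗₀ − p⃗' is found from the law of cosines:
|Δp⃗|² = p₀² + p'² − 2p₀p'cos θ
|Δp⃗|² = (2.9062e-23)² + (2.7920e-23)² − 2·2.9062e-23·2.7920e-23·cos(52°)
|Δp⃗| = 2.5000e-23 kg·m/s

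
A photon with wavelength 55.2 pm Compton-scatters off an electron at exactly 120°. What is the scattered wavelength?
58.8395 pm

Using the Compton formula: λ' = λ + λ_C(1 − cos θ)

For θ = 120°, cos θ = -1/2 (exact) = -0.5000, so:
1 − cos 120° = 1 − (-1/2) = 1.5000

Δλ = λ_C × 1.5000 = 2.4263 × 1.5000 = 3.6395 pm

λ' = 55.2 + 3.6395 = 58.8395 pm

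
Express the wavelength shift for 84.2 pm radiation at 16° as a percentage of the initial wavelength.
0.1116%

Calculate the Compton shift:
Δλ = λ_C(1 - cos(16°))
Δλ = 2.4263 × (1 - cos(16°))
Δλ = 2.4263 × 0.0387
Δλ = 0.0940 pm

Percentage change:
(Δλ/λ₀) × 100 = (0.0940/84.2) × 100
= 0.1116%

(Intermediate values are shown rounded; full precision is carried through to the final answer.)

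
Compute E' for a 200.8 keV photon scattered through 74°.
156.3081 keV

First convert energy to wavelength:
λ = hc/E, with hc ≈ 1239.842 keV·pm (i.e. 1239.842 eV·nm)

For E = 200.8 keV = 200800 eV:
λ = 1239.842 keV·pm / 200.8 keV
λ = 6.1745 pm

Calculate the Compton shift:
Δλ = λ_C(1 - cos(74°)) = 2.4263 × 0.7244
Δλ = 1.7575 pm

Final wavelength:
λ' = 6.1745 + 1.7575 = 7.9320 pm

Final energy:
E' = hc/λ' = 1239.842 / 7.9320 = 156.3081 keV

(Intermediate values are shown rounded; full precision is carried through to the final answer.)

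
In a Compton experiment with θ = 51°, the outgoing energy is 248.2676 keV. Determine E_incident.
302.8000 keV

Convert final energy to wavelength (hc ≈ 1239.842 keV·pm):
λ' = hc/E' = 1239.842 / 248.2676 = 4.9940 pm

Calculate the Compton shift:
Δλ = λ_C(1 - cos(51°))
Δλ = 2.4263 × (1 - cos(51°))
Δλ = 0.8994 pm

Initial wavelength:
λ = λ' - Δλ = 4.9940 - 0.8994 = 4.0946 pm

Initial energy:
E = hc/λ = 1239.842 / 4.0946 = 302.8000 keV

(Intermediate values are shown rounded; full precision is carried through to the final answer.)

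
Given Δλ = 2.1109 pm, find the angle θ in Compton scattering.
82.53°

From the Compton formula Δλ = λ_C(1 - cos θ), we can solve for θ:

cos θ = 1 - Δλ/λ_C

Given:
- Δλ = 2.1109 pm
- λ_C = h/(m_e·c) ≈ 2.42631024 pm

cos θ = 1 - 2.1109/2.42631024
cos θ = 1 - 0.870004
cos θ = 0.129996

θ = arccos(0.129996)
θ = 82.53°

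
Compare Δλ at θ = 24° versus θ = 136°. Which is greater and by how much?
136° produces the larger shift by a factor of 19.887

Calculate both shifts using Δλ = λ_C(1 - cos θ):

For θ₁ = 24°:
Δλ₁ = 2.4263 × (1 - cos(24°))
Δλ₁ = 2.4263 × 0.0865
Δλ₁ = 0.2098 pm

For θ₂ = 136°:
Δλ₂ = 2.4263 × (1 - cos(136°))
Δλ₂ = 2.4263 × 1.7193
Δλ₂ = 4.1717 pm

The 136° angle produces the larger shift.
Ratio: 4.1717/0.2098 = 19.887

(Intermediate values are shown rounded; full precision is carried through to the final answer.)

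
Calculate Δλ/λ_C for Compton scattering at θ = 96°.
1.1045 λ_C

The Compton shift formula is:
Δλ = λ_C(1 - cos θ)

Dividing both sides by λ_C:
Δλ/λ_C = 1 - cos θ

For θ = 96°:
Δλ/λ_C = 1 - cos(96°)
Δλ/λ_C = 1 - -0.1045
Δλ/λ_C = 1.1045

This means the shift is 1.1045 × λ_C = 2.6799 pm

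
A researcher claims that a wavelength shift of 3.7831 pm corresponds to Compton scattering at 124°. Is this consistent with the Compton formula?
Yes, consistent

Calculate the expected shift for θ = 124°:

Δλ_expected = λ_C(1 - cos(124°))
Δλ_expected = 2.4263 × (1 - cos(124°))
Δλ_expected = 2.4263 × 1.5592
Δλ_expected = 3.7831 pm

Given shift: 3.7831 pm
Expected shift: 3.7831 pm
Difference: 0.0000 pm

The values match. This is consistent with Compton scattering at the stated angle.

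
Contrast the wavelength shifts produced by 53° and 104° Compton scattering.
104° produces the larger shift by a factor of 3.119

Calculate both shifts using Δλ = λ_C(1 - cos θ):

For θ₁ = 53°:
Δλ₁ = 2.4263 × (1 - cos(53°))
Δλ₁ = 2.4263 × 0.3982
Δλ₁ = 0.9661 pm

For θ₂ = 104°:
Δλ₂ = 2.4263 × (1 - cos(104°))
Δλ₂ = 2.4263 × 1.2419
Δλ₂ = 3.0133 pm

The 104° angle produces the larger shift.
Ratio: 3.0133/0.9661 = 3.119

(Intermediate values are shown rounded; full precision is carried through to the final answer.)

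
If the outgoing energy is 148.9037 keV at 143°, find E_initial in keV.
312.9001 keV

Convert final energy to wavelength (hc ≈ 1239.842 keV·pm):
λ' = hc/E' = 1239.842 / 148.9037 = 8.3265 pm

Calculate the Compton shift:
Δλ = λ_C(1 - cos(143°))
Δλ = 2.4263 × (1 - cos(143°))
Δλ = 4.3640 pm

Initial wavelength:
λ = λ' - Δλ = 8.3265 - 4.3640 = 3.9624 pm

Initial energy:
E = hc/λ = 1239.842 / 3.9624 = 312.9001 keV

(Intermediate values are shown rounded; full precision is carried through to the final answer.)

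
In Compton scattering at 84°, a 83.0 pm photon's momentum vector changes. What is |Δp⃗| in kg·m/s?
1.0548e-23 kg·m/s

Photon momentum magnitude is p = h/λ.

Initial momentum:
p₀ = h/λ = 6.6261e-34/8.3000e-11 = 7.9832e-24 kg·m/s

After scattering:
λ' = λ + Δλ = 83.0 + 2.1727 = 85.1727 pm
p' = h/λ' = 6.6261e-34/8.5173e-11 = 7.7796e-24 kg·m/s

Momentum is a vector; the scattered photon's direction makes angle θ = 84° with the incident direction. The magnitude of the vector change Δp⃗ = p⃗₀ − p⃗' is found from the law of cosines:
|Δp⃗|² = p₀² + p'² − 2p₀p'cos θ
|Δp⃗|² = (7.9832e-24)² + (7.7796e-24)² − 2·7.9832e-24·7.7796e-24·cos(84°)
|Δp⃗| = 1.0548e-23 kg·m/s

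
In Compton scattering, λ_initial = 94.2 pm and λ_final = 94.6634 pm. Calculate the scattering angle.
36.00°

First find the wavelength shift:
Δλ = λ' - λ = 94.6634 - 94.2 = 0.4634 pm

Using Δλ = λ_C(1 - cos θ), with λ_C = h/(m_e·c) ≈ 2.42631024 pm:
cos θ = 1 - Δλ/λ_C
cos θ = 1 - 0.4634/2.42631024
cos θ = 0.809010

θ = arccos(0.809010)
θ = 36.00°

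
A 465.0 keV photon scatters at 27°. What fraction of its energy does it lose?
0.0902 (or 9.02%)

Calculate initial and final photon energies:

Initial: E₀ = 465.0 keV → λ₀ = 2.6663 pm
Compton shift: Δλ = 0.2645 pm
Final wavelength: λ' = 2.9308 pm
Final energy: E' = 423.0418 keV

Fractional energy loss:
(E₀ - E')/E₀ = (465.0000 - 423.0418)/465.0000
= 41.9582/465.0000
= 0.0902
= 9.02%

(Intermediate values are shown rounded; full precision is carried through to the final answer.)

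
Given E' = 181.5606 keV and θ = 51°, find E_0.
209.1000 keV

Convert final energy to wavelength (hc ≈ 1239.842 keV·pm):
λ' = hc/E' = 1239.842 / 181.5606 = 6.8288 pm

Calculate the Compton shift:
Δλ = λ_C(1 - cos(51°))
Δλ = 2.4263 × (1 - cos(51°))
Δλ = 0.8994 pm

Initial wavelength:
λ = λ' - Δλ = 6.8288 - 0.8994 = 5.9294 pm

Initial energy:
E = hc/λ = 1239.842 / 5.9294 = 209.1000 keV

(Intermediate values are shown rounded; full precision is carried through to the final answer.)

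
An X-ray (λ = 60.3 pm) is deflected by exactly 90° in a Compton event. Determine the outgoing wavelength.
62.7263 pm

Using the Compton formula: λ' = λ + λ_C(1 − cos θ)

For θ = 90°, cos θ = 0 (exact) = 0.0000, so:
1 − cos 90° = 1 − (0) = 1.0000

Δλ = λ_C × 1.0000 = 2.4263 × 1.0000 = 2.4263 pm

λ' = 60.3 + 2.4263 = 62.7263 pm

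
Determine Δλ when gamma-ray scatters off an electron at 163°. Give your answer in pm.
4.7466 pm

Using the Compton scattering formula:
Δλ = λ_C(1 - cos θ)

where λ_C = h/(m_e·c) ≈ 2.4263 pm is the Compton wavelength of an electron.

For θ = 163°:
cos(163°) = -0.9563
1 - cos(163°) = 1.9563

Δλ = 2.4263 × 1.9563
Δλ = 4.7466 pm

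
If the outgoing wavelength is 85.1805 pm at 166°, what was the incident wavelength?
80.4000 pm

From λ' = λ + Δλ, we have λ = λ' - Δλ

First calculate the Compton shift:
Δλ = λ_C(1 - cos θ)
Δλ = 2.4263 × (1 - cos(166°))
Δλ = 2.4263 × 1.9703
Δλ = 4.7805 pm

Initial wavelength:
λ = λ' - Δλ
λ = 85.1805 - 4.7805
λ = 80.4000 pm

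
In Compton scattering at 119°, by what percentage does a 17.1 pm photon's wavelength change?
21.0679%

Calculate the Compton shift:
Δλ = λ_C(1 - cos(119°))
Δλ = 2.4263 × (1 - cos(119°))
Δλ = 2.4263 × 1.4848
Δλ = 3.6026 pm

Percentage change:
(Δλ/λ₀) × 100 = (3.6026/17.1) × 100
= 21.0679%

(Intermediate values are shown rounded; full precision is carried through to the final answer.)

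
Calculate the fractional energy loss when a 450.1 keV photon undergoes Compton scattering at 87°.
0.4550 (or 45.50%)

Calculate initial and final photon energies:

Initial: E₀ = 450.1 keV → λ₀ = 2.7546 pm
Compton shift: Δλ = 2.2993 pm
Final wavelength: λ' = 5.0539 pm
Final energy: E' = 245.3229 keV

Fractional energy loss:
(E₀ - E')/E₀ = (450.1000 - 245.3229)/450.1000
= 204.7771/450.1000
= 0.4550
= 45.50%

(Intermediate values are shown rounded; full precision is carried through to the final answer.)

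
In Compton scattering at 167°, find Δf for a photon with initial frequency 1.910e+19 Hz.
4.466e+18 Hz (decrease)

Convert frequency to wavelength (c = 299792458 m/s):
λ₀ = c/f₀ = 299792458/1.910e+19 = 1.5695940e-11 m = 15.6959 pm

Calculate Compton shift:
Δλ = λ_C(1 - cos(167°)) = 4.7904 pm

Final wavelength:
λ' = λ₀ + Δλ = 15.6959 + 4.7904 = 20.4864 pm

Final frequency:
f' = c/λ' = 299792458/2.0486375e-11 = 1.4633749e+19 Hz

Frequency shift (decrease):
Δf = f₀ - f' = 1.910e+19 - 1.4633749e+19 = 4.466e+18 Hz

(Intermediate values are shown rounded; full precision is carried through to the final answer.)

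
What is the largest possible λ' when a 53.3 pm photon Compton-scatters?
58.1526 pm (at θ = 180°)

The Compton shift is Δλ = λ_C(1 − cos θ).

Since cos θ ranges from −1 to 1, the factor (1 − cos θ) ranges from 0 to 2; the maximum shift occurs at θ = 180° (backscattering):
Δλ_max = 2λ_C = 2 × 2.4263 pm = 4.8526 pm

Maximum scattered wavelength:
λ'_max = λ₀ + Δλ_max = 53.3 + 4.8526 = 58.1526 pm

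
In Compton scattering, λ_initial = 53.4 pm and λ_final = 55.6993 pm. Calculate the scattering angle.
87.00°

First find the wavelength shift:
Δλ = λ' - λ = 55.6993 - 53.4 = 2.2993 pm

Using Δλ = λ_C(1 - cos θ), with λ_C = h/(m_e·c) ≈ 2.42631024 pm:
cos θ = 1 - Δλ/λ_C
cos θ = 1 - 2.2993/2.42631024
cos θ = 0.052347

θ = arccos(0.052347)
θ = 87.00°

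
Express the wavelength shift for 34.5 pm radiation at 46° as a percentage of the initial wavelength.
2.1474%

Calculate the Compton shift:
Δλ = λ_C(1 - cos(46°))
Δλ = 2.4263 × (1 - cos(46°))
Δλ = 2.4263 × 0.3053
Δλ = 0.7409 pm

Percentage change:
(Δλ/λ₀) × 100 = (0.7409/34.5) × 100
= 2.1474%

(Intermediate values are shown rounded; full precision is carried through to the final answer.)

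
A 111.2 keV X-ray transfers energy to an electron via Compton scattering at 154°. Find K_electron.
32.5135 keV

By energy conservation: K_e = E_initial - E_final

First find the scattered photon energy:
Initial wavelength: λ = hc/E = 11.1497 pm
Compton shift: Δλ = λ_C(1 - cos(154°)) = 4.6071 pm
Final wavelength: λ' = 11.1497 + 4.6071 = 15.7567 pm
Final photon energy: E' = hc/λ' = 78.6865 keV

Electron kinetic energy:
K_e = E - E' = 111.2000 - 78.6865 = 32.5135 keV

(Intermediate values are shown rounded; full precision is carried through to the final answer.)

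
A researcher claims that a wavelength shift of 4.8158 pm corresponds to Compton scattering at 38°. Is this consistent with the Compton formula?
No, inconsistent

Calculate the expected shift for θ = 38°:

Δλ_expected = λ_C(1 - cos(38°))
Δλ_expected = 2.4263 × (1 - cos(38°))
Δλ_expected = 2.4263 × 0.2120
Δλ_expected = 0.5144 pm

Given shift: 4.8158 pm
Expected shift: 0.5144 pm
Difference: 4.3014 pm

The values do not match. The given shift corresponds to θ ≈ 170.0°, not 38°.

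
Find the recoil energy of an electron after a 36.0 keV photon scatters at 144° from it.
4.0694 keV

By energy conservation: K_e = E_initial - E_final

First find the scattered photon energy:
Initial wavelength: λ = hc/E = 34.4401 pm
Compton shift: Δλ = λ_C(1 - cos(144°)) = 4.3892 pm
Final wavelength: λ' = 34.4401 + 4.3892 = 38.8293 pm
Final photon energy: E' = hc/λ' = 31.9306 keV

Electron kinetic energy:
K_e = E - E' = 36.0000 - 31.9306 = 4.0694 keV

(Intermediate values are shown rounded; full precision is carried through to the final answer.)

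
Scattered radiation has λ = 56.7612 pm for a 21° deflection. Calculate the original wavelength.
56.6000 pm

From λ' = λ + Δλ, we have λ = λ' - Δλ

First calculate the Compton shift:
Δλ = λ_C(1 - cos θ)
Δλ = 2.4263 × (1 - cos(21°))
Δλ = 2.4263 × 0.0664
Δλ = 0.1612 pm

Initial wavelength:
λ = λ' - Δλ
λ = 56.7612 - 0.1612
λ = 56.6000 pm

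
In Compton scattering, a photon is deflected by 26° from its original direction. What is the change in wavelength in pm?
0.2456 pm

Using the Compton scattering formula:
Δλ = λ_C(1 - cos θ)

where λ_C = h/(m_e·c) ≈ 2.4263 pm is the Compton wavelength of an electron.

For θ = 26°:
cos(26°) = 0.8988
1 - cos(26°) = 0.1012

Δλ = 2.4263 × 0.1012
Δλ = 0.2456 pm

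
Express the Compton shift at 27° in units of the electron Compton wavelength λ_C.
0.1090 λ_C

The Compton shift formula is:
Δλ = λ_C(1 - cos θ)

Dividing both sides by λ_C:
Δλ/λ_C = 1 - cos θ

For θ = 27°:
Δλ/λ_C = 1 - cos(27°)
Δλ/λ_C = 1 - 0.8910
Δλ/λ_C = 0.1090

This means the shift is 0.1090 × λ_C = 0.2645 pm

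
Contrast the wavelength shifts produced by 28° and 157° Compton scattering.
157° produces the larger shift by a factor of 16.407

Calculate both shifts using Δλ = λ_C(1 - cos θ):

For θ₁ = 28°:
Δλ₁ = 2.4263 × (1 - cos(28°))
Δλ₁ = 2.4263 × 0.1171
Δλ₁ = 0.2840 pm

For θ₂ = 157°:
Δλ₂ = 2.4263 × (1 - cos(157°))
Δλ₂ = 2.4263 × 1.9205
Δλ₂ = 4.6597 pm

The 157° angle produces the larger shift.
Ratio: 4.6597/0.2840 = 16.407

(Intermediate values are shown rounded; full precision is carried through to the final answer.)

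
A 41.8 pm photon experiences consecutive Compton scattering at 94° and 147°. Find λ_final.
48.8567 pm

Apply Compton shift twice:

First scattering at θ₁ = 94°:
Δλ₁ = λ_C(1 - cos(94°))
Δλ₁ = 2.4263 × 1.0698
Δλ₁ = 2.5956 pm

After first scattering:
λ₁ = 41.8 + 2.5956 = 44.3956 pm

Second scattering at θ₂ = 147°:
Δλ₂ = λ_C(1 - cos(147°))
Δλ₂ = 2.4263 × 1.8387
Δλ₂ = 4.4612 pm

Final wavelength:
λ₂ = 44.3956 + 4.4612 = 48.8567 pm

Total shift: Δλ_total = 2.5956 + 4.4612 = 7.0567 pm

(Intermediate values are shown rounded; full precision is carried through to the final answer.)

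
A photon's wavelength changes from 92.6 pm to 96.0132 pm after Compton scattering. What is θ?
114.00°

First find the wavelength shift:
Δλ = λ' - λ = 96.0132 - 92.6 = 3.4132 pm

Using Δλ = λ_C(1 - cos θ), with λ_C = h/(m_e·c) ≈ 2.42631024 pm:
cos θ = 1 - Δλ/λ_C
cos θ = 1 - 3.4132/2.42631024
cos θ = -0.406745

θ = arccos(-0.406745)
θ = 114.00°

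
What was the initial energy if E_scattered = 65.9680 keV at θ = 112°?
80.2000 keV

Convert final energy to wavelength (hc ≈ 1239.842 keV·pm):
λ' = hc/E' = 1239.842 / 65.9680 = 18.7946 pm

Calculate the Compton shift:
Δλ = λ_C(1 - cos(112°))
Δλ = 2.4263 × (1 - cos(112°))
Δλ = 3.3352 pm

Initial wavelength:
λ = λ' - Δλ = 18.7946 - 3.3352 = 15.4594 pm

Initial energy:
E = hc/λ = 1239.842 / 15.4594 = 80.2000 keV

(Intermediate values are shown rounded; full precision is carried through to the final answer.)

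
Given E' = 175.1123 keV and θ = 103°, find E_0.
301.8001 keV

Convert final energy to wavelength (hc ≈ 1239.842 keV·pm):
λ' = hc/E' = 1239.842 / 175.1123 = 7.0803 pm

Calculate the Compton shift:
Δλ = λ_C(1 - cos(103°))
Δλ = 2.4263 × (1 - cos(103°))
Δλ = 2.9721 pm

Initial wavelength:
λ = λ' - Δλ = 7.0803 - 2.9721 = 4.1082 pm

Initial energy:
E = hc/λ = 1239.842 / 4.1082 = 301.8001 keV

(Intermediate values are shown rounded; full precision is carried through to the final answer.)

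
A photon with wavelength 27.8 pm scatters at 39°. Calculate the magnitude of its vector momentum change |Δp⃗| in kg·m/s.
1.5766e-23 kg·m/s

Photon momentum magnitude is p = h/λ.

Initial momentum:
p₀ = h/λ = 6.6261e-34/2.7800e-11 = 2.3835e-23 kg·m/s

After scattering:
λ' = λ + Δλ = 27.8 + 0.5407 = 28.3407 pm
p' = h/λ' = 6.6261e-34/2.8341e-11 = 2.3380e-23 kg·m/s

Momentum is a vector; the scattered photon's direction makes angle θ = 39° with the incident direction. The magnitude of the vector change Δp⃗ = p⃗₀ − p⃗' is found from the law of cosines:
|Δp⃗|² = p₀² + p'² − 2p₀p'cos θ
|Δp⃗|² = (2.3835e-23)² + (2.3380e-23)² − 2·2.3835e-23·2.3380e-23·cos(39°)
|Δp⃗| = 1.5766e-23 kg·m/s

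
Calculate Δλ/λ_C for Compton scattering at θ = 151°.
1.8746 λ_C

The Compton shift formula is:
Δλ = λ_C(1 - cos θ)

Dividing both sides by λ_C:
Δλ/λ_C = 1 - cos θ

For θ = 151°:
Δλ/λ_C = 1 - cos(151°)
Δλ/λ_C = 1 - -0.8746
Δλ/λ_C = 1.8746

This means the shift is 1.8746 × λ_C = 4.5484 pm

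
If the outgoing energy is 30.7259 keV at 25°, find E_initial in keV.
30.9000 keV

Convert final energy to wavelength (hc ≈ 1239.842 keV·pm):
λ' = hc/E' = 1239.842 / 30.7259 = 40.3517 pm

Calculate the Compton shift:
Δλ = λ_C(1 - cos(25°))
Δλ = 2.4263 × (1 - cos(25°))
Δλ = 0.2273 pm

Initial wavelength:
λ = λ' - Δλ = 40.3517 - 0.2273 = 40.1244 pm

Initial energy:
E = hc/λ = 1239.842 / 40.1244 = 30.9000 keV

(Intermediate values are shown rounded; full precision is carried through to the final answer.)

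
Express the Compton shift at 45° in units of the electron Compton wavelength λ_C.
0.2929 λ_C

The Compton shift formula is:
Δλ = λ_C(1 - cos θ)

Dividing both sides by λ_C:
Δλ/λ_C = 1 - cos θ

For θ = 45°:
Δλ/λ_C = 1 - cos(45°)
Δλ/λ_C = 1 - 0.7071
Δλ/λ_C = 0.2929

This means the shift is 0.2929 × λ_C = 0.7106 pm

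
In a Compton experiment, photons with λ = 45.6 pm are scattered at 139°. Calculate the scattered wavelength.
49.8575 pm

Using the Compton scattering formula:
λ' = λ + Δλ = λ + λ_C(1 - cos θ)

Given:
- Initial wavelength λ = 45.6 pm
- Scattering angle θ = 139°
- Compton wavelength λ_C ≈ 2.4263 pm

Calculate the shift:
Δλ = 2.4263 × (1 - cos(139°))
Δλ = 2.4263 × 1.7547
Δλ = 4.2575 pm

Final wavelength:
λ' = 45.6 + 4.2575 = 49.8575 pm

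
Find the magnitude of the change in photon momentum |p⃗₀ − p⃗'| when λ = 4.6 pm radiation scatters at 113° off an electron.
1.9237e-22 kg·m/s

Photon momentum magnitude is p = h/λ.

Initial momentum:
p₀ = h/λ = 6.6261e-34/4.6000e-12 = 1.4405e-22 kg·m/s

After scattering:
λ' = λ + Δλ = 4.6 + 3.3743 = 7.9743 pm
p' = h/λ' = 6.6261e-34/7.9743e-12 = 8.3092e-23 kg·m/s

Momentum is a vector; the scattered photon's direction makes angle θ = 113° with the incident direction. The magnitude of the vector change Δp⃗ = p⃗₀ − p⃗' is found from the law of cosines:
|Δp⃗|² = p₀² + p'² − 2p₀p'cos θ
|Δp⃗|² = (1.4405e-22)² + (8.3092e-23)² − 2·1.4405e-22·8.3092e-23·cos(113°)
|Δp⃗| = 1.9237e-22 kg·m/s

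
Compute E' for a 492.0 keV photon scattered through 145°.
178.8105 keV

First convert energy to wavelength:
λ = hc/E, with hc ≈ 1239.842 keV·pm (i.e. 1239.842 eV·nm)

For E = 492.0 keV = 492000 eV:
λ = 1239.842 keV·pm / 492.0 keV
λ = 2.5200 pm

Calculate the Compton shift:
Δλ = λ_C(1 - cos(145°)) = 2.4263 × 1.8192
Δλ = 4.4138 pm

Final wavelength:
λ' = 2.5200 + 4.4138 = 6.9338 pm

Final energy:
E' = hc/λ' = 1239.842 / 6.9338 = 178.8105 keV

(Intermediate values are shown rounded; full precision is carried through to the final answer.)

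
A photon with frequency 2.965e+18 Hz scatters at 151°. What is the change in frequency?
1.276e+17 Hz (decrease)

Convert frequency to wavelength (c = 299792458 m/s):
λ₀ = c/f₀ = 299792458/2.965e+18 = 1.0111044e-10 m = 101.1104 pm

Calculate Compton shift:
Δλ = λ_C(1 - cos(151°)) = 4.5484 pm

Final wavelength:
λ' = λ₀ + Δλ = 101.1104 + 4.5484 = 105.6589 pm

Final frequency:
f' = c/λ' = 299792458/1.0565885e-10 = 2.8373625e+18 Hz

Frequency shift (decrease):
Δf = f₀ - f' = 2.965e+18 - 2.8373625e+18 = 1.276e+17 Hz

(Intermediate values are shown rounded; full precision is carried through to the final answer.)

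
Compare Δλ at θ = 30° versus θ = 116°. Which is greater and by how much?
116° produces the larger shift by a factor of 10.736

Calculate both shifts using Δλ = λ_C(1 - cos θ):

For θ₁ = 30°:
Δλ₁ = 2.4263 × (1 - cos(30°))
Δλ₁ = 2.4263 × 0.1340
Δλ₁ = 0.3251 pm

For θ₂ = 116°:
Δλ₂ = 2.4263 × (1 - cos(116°))
Δλ₂ = 2.4263 × 1.4384
Δλ₂ = 3.4899 pm

The 116° angle produces the larger shift.
Ratio: 3.4899/0.3251 = 10.736

(Intermediate values are shown rounded; full precision is carried through to the final answer.)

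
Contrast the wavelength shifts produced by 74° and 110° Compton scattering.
110° produces the larger shift by a factor of 1.853

Calculate both shifts using Δλ = λ_C(1 - cos θ):

For θ₁ = 74°:
Δλ₁ = 2.4263 × (1 - cos(74°))
Δλ₁ = 2.4263 × 0.7244
Δλ₁ = 1.7575 pm

For θ₂ = 110°:
Δλ₂ = 2.4263 × (1 - cos(110°))
Δλ₂ = 2.4263 × 1.3420
Δλ₂ = 3.2562 pm

The 110° angle produces the larger shift.
Ratio: 3.2562/1.7575 = 1.853

(Intermediate values are shown rounded; full precision is carried through to the final answer.)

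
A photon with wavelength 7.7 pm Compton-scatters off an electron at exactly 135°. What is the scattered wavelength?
11.8420 pm

Using the Compton formula: λ' = λ + λ_C(1 − cos θ)

For θ = 135°, cos θ = -√2/2 (exact) ≈ -0.7071, so:
1 − cos 135° = 1 − (-√2/2) ≈ 1.7071

Δλ = λ_C × 1.7071 = 2.4263 × 1.7071 = 4.1420 pm

λ' = 7.7 + 4.1420 = 11.8420 pm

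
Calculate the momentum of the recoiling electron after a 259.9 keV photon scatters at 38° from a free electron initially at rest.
8.6985e-23 kg·m/s

The electron is initially at rest, so by conservation of momentum:
p⃗_e = p⃗₀ − p⃗'  (incident photon momentum minus scattered photon momentum)

Photon momentum magnitudes (p = h/λ = E/c):
λ₀ = hc/E₀ = 4.7705 pm → p₀ = h/λ₀ = 1.3890e-22 kg·m/s
Δλ = λ_C(1 − cos 38°) = 0.5144 pm
λ' = 5.2848 pm → p' = h/λ' = 1.2538e-22 kg·m/s

The scattered photon makes angle θ = 38° with the incident direction, so by the law of cosines:
|p⃗_e|² = p₀² + p'² − 2p₀p'cos θ
|p⃗_e|² = (1.3890e-22)² + (1.2538e-22)² − 2·1.3890e-22·1.2538e-22·cos(38°)
|p⃗_e| = 8.6985e-23 kg·m/s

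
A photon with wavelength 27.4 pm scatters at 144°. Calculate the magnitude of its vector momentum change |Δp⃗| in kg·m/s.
4.2835e-23 kg·m/s

Photon momentum magnitude is p = h/λ.

Initial momentum:
p₀ = h/λ = 6.6261e-34/2.7400e-11 = 2.4183e-23 kg·m/s

After scattering:
λ' = λ + Δλ = 27.4 + 4.3892 = 31.7892 pm
p' = h/λ' = 6.6261e-34/3.1789e-11 = 2.0844e-23 kg·m/s

Momentum is a vector; the scattered photon's direction makes angle θ = 144° with the incident direction. The magnitude of the vector change Δp⃗ = p⃗₀ − p⃗' is found from the law of cosines:
|Δp⃗|² = p₀² + p'² − 2p₀p'cos θ
|Δp⃗|² = (2.4183e-23)² + (2.0844e-23)² − 2·2.4183e-23·2.0844e-23·cos(144°)
|Δp⃗| = 4.2835e-23 kg·m/s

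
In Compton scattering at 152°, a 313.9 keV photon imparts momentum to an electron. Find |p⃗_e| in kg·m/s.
2.3924e-22 kg·m/s

The electron is initially at rest, so by conservation of momentum:
p⃗_e = p⃗₀ − p⃗'  (incident photon momentum minus scattered photon momentum)

Photon momentum magnitudes (p = h/λ = E/c):
λ₀ = hc/E₀ = 3.9498 pm → p₀ = h/λ₀ = 1.6776e-22 kg·m/s
Δλ = λ_C(1 − cos 152°) = 4.5686 pm
λ' = 8.5184 pm → p' = h/λ' = 7.7785e-23 kg·m/s

The scattered photon makes angle θ = 152° with the incident direction, so by the law of cosines:
|p⃗_e|² = p₀² + p'² − 2p₀p'cos θ
|p⃗_e|² = (1.6776e-22)² + (7.7785e-23)² − 2·1.6776e-22·7.7785e-23·cos(152°)
|p⃗_e| = 2.3924e-22 kg·m/s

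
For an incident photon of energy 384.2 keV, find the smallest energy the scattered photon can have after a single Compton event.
153.4516 keV (at θ = 180°)

The scattered photon has minimum energy when its wavelength is maximum, i.e., when the Compton shift Δλ = λ_C(1 − cos θ) is maximum. This occurs at θ = 180° (backscattering), giving Δλ_max = 2λ_C = 4.8526 pm.

Initial wavelength: λ₀ = hc/E₀ = 3.2271 pm
Maximum final wavelength: λ'_max = λ₀ + 2λ_C = 3.2271 + 4.8526 = 8.0797 pm
Minimum final energy: E'_min = hc/λ'_max = 153.4516 keV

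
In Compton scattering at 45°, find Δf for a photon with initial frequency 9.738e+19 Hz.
1.826e+19 Hz (decrease)

Convert frequency to wavelength (c = 299792458 m/s):
λ₀ = c/f₀ = 299792458/9.738e+19 = 3.0785835e-12 m = 3.0786 pm

Calculate Compton shift:
Δλ = λ_C(1 - cos(45°)) = 0.7106 pm

Final wavelength:
λ' = λ₀ + Δλ = 3.0786 + 0.7106 = 3.7892 pm

Final frequency:
f' = c/λ' = 299792458/3.7892333e-12 = 7.9116918e+19 Hz

Frequency shift (decrease):
Δf = f₀ - f' = 9.738e+19 - 7.9116918e+19 = 1.826e+19 Hz

(Intermediate values are shown rounded; full precision is carried through to the final answer.)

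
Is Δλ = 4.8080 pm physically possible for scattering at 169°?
Yes, consistent

Calculate the expected shift for θ = 169°:

Δλ_expected = λ_C(1 - cos(169°))
Δλ_expected = 2.4263 × (1 - cos(169°))
Δλ_expected = 2.4263 × 1.9816
Δλ_expected = 4.8080 pm

Given shift: 4.8080 pm
Expected shift: 4.8080 pm
Difference: 0.0000 pm

The values match. This is consistent with Compton scattering at the stated angle.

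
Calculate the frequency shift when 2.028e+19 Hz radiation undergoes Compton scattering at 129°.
4.279e+18 Hz (decrease)

Convert frequency to wavelength (c = 299792458 m/s):
λ₀ = c/f₀ = 299792458/2.028e+19 = 1.4782666e-11 m = 14.7827 pm

Calculate Compton shift:
Δλ = λ_C(1 - cos(129°)) = 3.9532 pm

Final wavelength:
λ' = λ₀ + Δλ = 14.7827 + 3.9532 = 18.7359 pm

Final frequency:
f' = c/λ' = 299792458/1.8735902e-11 = 1.6000962e+19 Hz

Frequency shift (decrease):
Δf = f₀ - f' = 2.028e+19 - 1.6000962e+19 = 4.279e+18 Hz

(Intermediate values are shown rounded; full precision is carried through to the final answer.)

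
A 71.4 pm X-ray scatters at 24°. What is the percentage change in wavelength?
0.2938%

Calculate the Compton shift:
Δλ = λ_C(1 - cos(24°))
Δλ = 2.4263 × (1 - cos(24°))
Δλ = 2.4263 × 0.0865
Δλ = 0.2098 pm

Percentage change:
(Δλ/λ₀) × 100 = (0.2098/71.4) × 100
= 0.2938%

(Intermediate values are shown rounded; full precision is carried through to the final answer.)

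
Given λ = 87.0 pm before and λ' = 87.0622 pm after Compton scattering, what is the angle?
13.00°

First find the wavelength shift:
Δλ = λ' - λ = 87.0622 - 87.0 = 0.0622 pm

Using Δλ = λ_C(1 - cos θ), with λ_C = h/(m_e·c) ≈ 2.42631024 pm:
cos θ = 1 - Δλ/λ_C
cos θ = 1 - 0.0622/2.42631024
cos θ = 0.974364

θ = arccos(0.974364)
θ = 13.00°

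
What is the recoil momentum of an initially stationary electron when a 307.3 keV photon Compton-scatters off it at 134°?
2.2835e-22 kg·m/s

The electron is initially at rest, so by conservation of momentum:
p⃗_e = p⃗₀ − p⃗'  (incident photon momentum minus scattered photon momentum)

Photon momentum magnitudes (p = h/λ = E/c):
λ₀ = hc/E₀ = 4.0346 pm → p₀ = h/λ₀ = 1.6423e-22 kg·m/s
Δλ = λ_C(1 − cos 134°) = 4.1118 pm
λ' = 8.1464 pm → p' = h/λ' = 8.1337e-23 kg·m/s

The scattered photon makes angle θ = 134° with the incident direction, so by the law of cosines:
|p⃗_e|² = p₀² + p'² − 2p₀p'cos θ
|p⃗_e|² = (1.6423e-22)² + (8.1337e-23)² − 2·1.6423e-22·8.1337e-23·cos(134°)
|p⃗_e| = 2.2835e-22 kg·m/s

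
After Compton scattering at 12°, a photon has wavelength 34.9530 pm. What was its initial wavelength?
34.9000 pm

From λ' = λ + Δλ, we have λ = λ' - Δλ

First calculate the Compton shift:
Δλ = λ_C(1 - cos θ)
Δλ = 2.4263 × (1 - cos(12°))
Δλ = 2.4263 × 0.0219
Δλ = 0.0530 pm

Initial wavelength:
λ = λ' - Δλ
λ = 34.9530 - 0.0530
λ = 34.9000 pm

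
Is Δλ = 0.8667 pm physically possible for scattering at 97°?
No, inconsistent

Calculate the expected shift for θ = 97°:

Δλ_expected = λ_C(1 - cos(97°))
Δλ_expected = 2.4263 × (1 - cos(97°))
Δλ_expected = 2.4263 × 1.1219
Δλ_expected = 2.7220 pm

Given shift: 0.8667 pm
Expected shift: 2.7220 pm
Difference: 1.8553 pm

The values do not match. The given shift corresponds to θ ≈ 50.0°, not 97°.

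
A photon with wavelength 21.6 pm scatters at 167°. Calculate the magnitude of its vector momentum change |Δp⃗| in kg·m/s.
5.5429e-23 kg·m/s

Photon momentum magnitude is p = h/λ.

Initial momentum:
p₀ = h/λ = 6.6261e-34/2.1600e-11 = 3.0676e-23 kg·m/s

After scattering:
λ' = λ + Δλ = 21.6 + 4.7904 = 26.3904 pm
p' = h/λ' = 6.6261e-34/2.6390e-11 = 2.5108e-23 kg·m/s

Momentum is a vector; the scattered photon's direction makes angle θ = 167° with the incident direction. The magnitude of the vector change Δp⃗ = p⃗₀ − p⃗' is found from the law of cosines:
|Δp⃗|² = p₀² + p'² − 2p₀p'cos θ
|Δp⃗|² = (3.0676e-23)² + (2.5108e-23)² − 2·3.0676e-23·2.5108e-23·cos(167°)
|Δp⃗| = 5.5429e-23 kg·m/s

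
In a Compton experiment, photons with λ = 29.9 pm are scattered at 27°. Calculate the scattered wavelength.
30.1645 pm

Using the Compton scattering formula:
λ' = λ + Δλ = λ + λ_C(1 - cos θ)

Given:
- Initial wavelength λ = 29.9 pm
- Scattering angle θ = 27°
- Compton wavelength λ_C ≈ 2.4263 pm

Calculate the shift:
Δλ = 2.4263 × (1 - cos(27°))
Δλ = 2.4263 × 0.1090
Δλ = 0.2645 pm

Final wavelength:
λ' = 29.9 + 0.2645 = 30.1645 pm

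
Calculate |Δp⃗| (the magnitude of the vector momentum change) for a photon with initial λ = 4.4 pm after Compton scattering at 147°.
2.1716e-22 kg·m/s

Photon momentum magnitude is p = h/λ.

Initial momentum:
p₀ = h/λ = 6.6261e-34/4.4000e-12 = 1.5059e-22 kg·m/s

After scattering:
λ' = λ + Δλ = 4.4 + 4.4612 = 8.8612 pm
p' = h/λ' = 6.6261e-34/8.8612e-12 = 7.4776e-23 kg·m/s

Momentum is a vector; the scattered photon's direction makes angle θ = 147° with the incident direction. The magnitude of the vector change Δp⃗ = p⃗₀ − p⃗' is found from the law of cosines:
|Δp⃗|² = p₀² + p'² − 2p₀p'cos θ
|Δp⃗|² = (1.5059e-22)² + (7.4776e-23)² − 2·1.5059e-22·7.4776e-23·cos(147°)
|Δp⃗| = 2.1716e-22 kg·m/s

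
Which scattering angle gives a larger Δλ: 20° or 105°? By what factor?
105° produces the larger shift by a factor of 20.873

Calculate both shifts using Δλ = λ_C(1 - cos θ):

For θ₁ = 20°:
Δλ₁ = 2.4263 × (1 - cos(20°))
Δλ₁ = 2.4263 × 0.0603
Δλ₁ = 0.1463 pm

For θ₂ = 105°:
Δλ₂ = 2.4263 × (1 - cos(105°))
Δλ₂ = 2.4263 × 1.2588
Δλ₂ = 3.0543 pm

The 105° angle produces the larger shift.
Ratio: 3.0543/0.1463 = 20.873

(Intermediate values are shown rounded; full precision is carried through to the final answer.)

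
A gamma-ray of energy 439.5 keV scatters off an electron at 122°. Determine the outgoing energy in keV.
189.7789 keV

First convert energy to wavelength:
λ = hc/E, with hc ≈ 1239.842 keV·pm (i.e. 1239.842 eV·nm)

For E = 439.5 keV = 439500 eV:
λ = 1239.842 keV·pm / 439.5 keV
λ = 2.8210 pm

Calculate the Compton shift:
Δλ = λ_C(1 - cos(122°)) = 2.4263 × 1.5299
Δλ = 3.7121 pm

Final wavelength:
λ' = 2.8210 + 3.7121 = 6.5331 pm

Final energy:
E' = hc/λ' = 1239.842 / 6.5331 = 189.7789 keV

(Intermediate values are shown rounded; full precision is carried through to the final answer.)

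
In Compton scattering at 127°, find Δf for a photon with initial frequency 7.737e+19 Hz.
3.874e+19 Hz (decrease)

Convert frequency to wavelength (c = 299792458 m/s):
λ₀ = c/f₀ = 299792458/7.737e+19 = 3.8747894e-12 m = 3.8748 pm

Calculate Compton shift:
Δλ = λ_C(1 - cos(127°)) = 3.8865 pm

Final wavelength:
λ' = λ₀ + Δλ = 3.8748 + 3.8865 = 7.7613 pm

Final frequency:
f' = c/λ' = 299792458/7.7612896e-12 = 3.8626629e+19 Hz

Frequency shift (decrease):
Δf = f₀ - f' = 7.737e+19 - 3.8626629e+19 = 3.874e+19 Hz

(Intermediate values are shown rounded; full precision is carried through to the final answer.)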